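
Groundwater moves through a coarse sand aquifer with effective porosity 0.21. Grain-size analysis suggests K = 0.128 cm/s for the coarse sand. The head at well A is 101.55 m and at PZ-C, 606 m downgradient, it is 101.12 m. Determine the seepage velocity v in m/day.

0.374

Convert K: 0.128 cm/s × 864 = 110.6 m/day.
Hydraulic gradient i = (101.55 − 101.12) / 606 = 0.43 / 606 = 0.0007096.
Darcy flux q = K · i = 110.6 × 0.0007096 = 0.07847 m/day.
Seepage velocity v = q / n_e = 0.07847 / 0.21 = 0.3737 m/day.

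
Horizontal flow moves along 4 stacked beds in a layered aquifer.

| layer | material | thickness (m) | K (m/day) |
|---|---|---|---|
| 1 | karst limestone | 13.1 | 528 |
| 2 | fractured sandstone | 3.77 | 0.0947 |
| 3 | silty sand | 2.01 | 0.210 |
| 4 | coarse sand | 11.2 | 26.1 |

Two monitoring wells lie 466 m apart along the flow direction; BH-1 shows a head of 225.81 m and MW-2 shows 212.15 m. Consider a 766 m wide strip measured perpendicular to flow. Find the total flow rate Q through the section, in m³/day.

Flow is parallel to layering, so each bed carries its own Darcy discharge and the transmissivities add.
Σ(K_i·b_i) = 528×13.1 + 0.0947×3.77 + 0.210×2.01 + 26.1×11.2 = 7210 m²/day.
Hydraulic gradient i = (225.81 − 212.15) / 466 = 13.66 / 466 = 0.02931.
Q = Σ(K_i·b_i) · W · i = 7210 × 766 × 0.02931 = 1.619e+05 m³/day.

162000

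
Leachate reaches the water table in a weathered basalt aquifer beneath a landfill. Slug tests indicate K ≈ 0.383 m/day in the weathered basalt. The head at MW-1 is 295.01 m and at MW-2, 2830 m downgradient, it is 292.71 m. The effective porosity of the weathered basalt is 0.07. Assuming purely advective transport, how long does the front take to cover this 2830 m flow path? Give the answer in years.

Hydraulic gradient i = (295.01 − 292.71) / 2830 = 2.3 / 2830 = 0.0008127.
Darcy flux q = K · i = 0.3830 × 0.0008127 = 0.0003113 m/day.
Seepage velocity v = q / n_e = 0.0003113 / 0.07 = 0.004447 m/day.
Travel time t = L / v = 2830 / 0.004447 = 6.364e+05 days = 1742 years.

1740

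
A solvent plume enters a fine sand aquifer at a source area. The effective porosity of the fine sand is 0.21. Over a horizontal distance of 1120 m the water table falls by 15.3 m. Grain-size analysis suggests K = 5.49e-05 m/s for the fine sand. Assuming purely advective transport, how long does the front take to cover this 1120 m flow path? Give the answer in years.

9.94

Convert K: 5.49e-05 m/s × 86400 = 4.743 m/day.
Hydraulic gradient i = Δh / L = 15.3 / 1120 = 0.01366.
Darcy flux q = K · i = 4.743 × 0.01366 = 0.06480 m/day.
Seepage velocity v = q / n_e = 0.06480 / 0.21 = 0.3086 m/day.
Travel time t = L / v = 1120 / 0.3086 = 3630 days = 9.938 years.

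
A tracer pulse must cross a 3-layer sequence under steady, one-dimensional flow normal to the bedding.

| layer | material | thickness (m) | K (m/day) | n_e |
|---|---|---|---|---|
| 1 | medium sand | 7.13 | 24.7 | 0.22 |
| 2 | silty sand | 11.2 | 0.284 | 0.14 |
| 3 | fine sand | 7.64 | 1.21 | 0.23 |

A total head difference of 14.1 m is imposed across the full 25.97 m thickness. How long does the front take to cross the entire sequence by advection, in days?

With flow normal to the layers, continuity requires the same specific discharge q through every layer.
Σ(b_i/K_i) = 7.13/24.7 + 11.2/0.284 + 7.64/1.21 = 46.04 d.
q = Δh / Σ(b_i/K_i) = 14.1 / 46.04 = 0.3063 m/day.
In each layer the seepage velocity is v_i = q/n_i, so the layer transit time is t_i = b_i·n_i / q:
  layer 1 (medium sand): t_1 = 7.13 × 0.22 / 0.3063 = 5.122 d
  layer 2 (silty sand): t_2 = 11.2 × 0.14 / 0.3063 = 5.120 d
  layer 3 (fine sand): t_3 = 7.64 × 0.23 / 0.3063 = 5.738 d
Total t = Σ t_i = 15.98 days.

16.0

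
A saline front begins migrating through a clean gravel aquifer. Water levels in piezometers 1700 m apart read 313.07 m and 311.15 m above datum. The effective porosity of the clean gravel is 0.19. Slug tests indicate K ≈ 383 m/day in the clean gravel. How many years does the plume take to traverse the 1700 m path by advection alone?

2.04

Hydraulic gradient i = (313.07 − 311.15) / 1700 = 1.92 / 1700 = 0.001129.
Darcy flux q = K · i = 383.0 × 0.001129 = 0.4326 m/day.
Seepage velocity v = q / n_e = 0.4326 / 0.19 = 2.277 m/day.
Travel time t = L / v = 1700 / 2.277 = 746.7 days = 2.044 years.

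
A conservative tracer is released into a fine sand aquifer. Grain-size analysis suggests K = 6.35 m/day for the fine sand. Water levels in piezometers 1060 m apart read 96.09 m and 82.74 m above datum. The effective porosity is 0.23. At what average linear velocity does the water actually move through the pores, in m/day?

0.348

Hydraulic gradient i = (96.09 − 82.74) / 1060 = 13.35 / 1060 = 0.01259.
Darcy flux q = K · i = 6.350 × 0.01259 = 0.07997 m/day.
Seepage velocity v = q / n_e = 0.07997 / 0.23 = 0.3477 m/day.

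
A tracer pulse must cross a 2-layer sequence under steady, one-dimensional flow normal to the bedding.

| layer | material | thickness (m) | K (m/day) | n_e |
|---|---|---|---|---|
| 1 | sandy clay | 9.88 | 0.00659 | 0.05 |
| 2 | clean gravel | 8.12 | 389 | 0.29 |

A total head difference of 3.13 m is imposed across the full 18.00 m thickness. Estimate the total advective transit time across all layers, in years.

With flow normal to the layers, continuity requires the same specific discharge q through every layer.
Σ(b_i/K_i) = 9.88/0.00659 + 8.12/389 = 1499 d.
q = Δh / Σ(b_i/K_i) = 3.13 / 1499 = 0.002088 m/day.
In each layer the seepage velocity is v_i = q/n_i, so the layer transit time is t_i = b_i·n_i / q:
  layer 1 (sandy clay): t_1 = 9.88 × 0.05 / 0.002088 = 236.6 d
  layer 2 (clean gravel): t_2 = 8.12 × 0.29 / 0.002088 = 1128 d
Total t = Σ t_i = 1365 days = 3.736 years.

3.74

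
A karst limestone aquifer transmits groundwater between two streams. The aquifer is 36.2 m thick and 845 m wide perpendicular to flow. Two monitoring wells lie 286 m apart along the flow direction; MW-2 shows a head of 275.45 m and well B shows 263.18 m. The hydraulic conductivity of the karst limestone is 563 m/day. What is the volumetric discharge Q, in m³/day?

739000

Cross-sectional area A = 845 × 36.2 = 30589 m².
Hydraulic gradient i = (275.45 − 263.18) / 286 = 12.27 / 286 = 0.04290.
Darcy's law: Q = K · A · i = 563.0 × 30589 × 0.04290 = 7.388e+05 m³/day.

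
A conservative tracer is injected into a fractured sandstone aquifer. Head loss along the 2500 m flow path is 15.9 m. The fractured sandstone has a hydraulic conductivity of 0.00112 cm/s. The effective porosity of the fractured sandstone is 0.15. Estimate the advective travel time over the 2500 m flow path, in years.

Convert K: 0.00112 cm/s × 864 = 0.9677 m/day.
Hydraulic gradient i = Δh / L = 15.9 / 2500 = 0.006360.
Darcy flux q = K · i = 0.9677 × 0.006360 = 0.006154 m/day.
Seepage velocity v = q / n_e = 0.006154 / 0.15 = 0.04103 m/day.
Travel time t = L / v = 2500 / 0.04103 = 60932 days = 166.8 years.

167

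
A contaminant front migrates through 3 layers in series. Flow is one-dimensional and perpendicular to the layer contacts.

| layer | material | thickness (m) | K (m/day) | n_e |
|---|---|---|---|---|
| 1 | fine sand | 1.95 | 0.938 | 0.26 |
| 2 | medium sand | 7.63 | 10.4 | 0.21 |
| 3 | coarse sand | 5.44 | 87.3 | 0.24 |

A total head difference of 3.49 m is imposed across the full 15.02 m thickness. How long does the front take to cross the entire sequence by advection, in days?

2.81

With flow normal to the layers, continuity requires the same specific discharge q through every layer.
Σ(b_i/K_i) = 1.95/0.938 + 7.63/10.4 + 5.44/87.3 = 2.875 d.
q = Δh / Σ(b_i/K_i) = 3.49 / 2.875 = 1.214 m/day.
In each layer the seepage velocity is v_i = q/n_i, so the layer transit time is t_i = b_i·n_i / q:
  layer 1 (fine sand): t_1 = 1.95 × 0.26 / 1.214 = 0.4176 d
  layer 2 (medium sand): t_2 = 7.63 × 0.21 / 1.214 = 1.320 d
  layer 3 (coarse sand): t_3 = 5.44 × 0.24 / 1.214 = 1.075 d
Total t = Σ t_i = 2.813 days.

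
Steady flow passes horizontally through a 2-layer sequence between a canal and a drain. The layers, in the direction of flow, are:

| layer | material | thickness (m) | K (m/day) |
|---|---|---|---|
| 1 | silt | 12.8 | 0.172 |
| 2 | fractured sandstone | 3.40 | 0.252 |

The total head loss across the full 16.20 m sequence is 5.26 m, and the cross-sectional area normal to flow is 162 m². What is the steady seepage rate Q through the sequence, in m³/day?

Flow is perpendicular to layering, so the layers act in series and the equivalent K is the thickness-weighted harmonic mean.
Total thickness L = 12.8 + 3.40 = 16.20 m.
Σ(b_i/K_i) = 12.8/0.172 + 3.40/0.252 = 87.91 d.
K_eq = L / Σ(b_i/K_i) = 16.20 / 87.91 = 0.1843 m/day.
Q = K_eq · A · (Δh/L) = 0.1843 × 162 × (5.26/16.20) = 9.693 m³/day.

9.69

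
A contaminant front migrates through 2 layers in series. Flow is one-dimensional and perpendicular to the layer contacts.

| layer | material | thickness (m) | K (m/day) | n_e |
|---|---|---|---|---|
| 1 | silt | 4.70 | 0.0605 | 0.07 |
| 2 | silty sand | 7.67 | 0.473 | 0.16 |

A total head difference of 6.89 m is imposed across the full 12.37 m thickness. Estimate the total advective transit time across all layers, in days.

With flow normal to the layers, continuity requires the same specific discharge q through every layer.
Σ(b_i/K_i) = 4.70/0.0605 + 7.67/0.473 = 93.90 d.
q = Δh / Σ(b_i/K_i) = 6.89 / 93.90 = 0.07337 m/day.
In each layer the seepage velocity is v_i = q/n_i, so the layer transit time is t_i = b_i·n_i / q:
  layer 1 (silt): t_1 = 4.70 × 0.07 / 0.07337 = 4.484 d
  layer 2 (silty sand): t_2 = 7.67 × 0.16 / 0.07337 = 16.73 d
Total t = Σ t_i = 21.21 days.

21.2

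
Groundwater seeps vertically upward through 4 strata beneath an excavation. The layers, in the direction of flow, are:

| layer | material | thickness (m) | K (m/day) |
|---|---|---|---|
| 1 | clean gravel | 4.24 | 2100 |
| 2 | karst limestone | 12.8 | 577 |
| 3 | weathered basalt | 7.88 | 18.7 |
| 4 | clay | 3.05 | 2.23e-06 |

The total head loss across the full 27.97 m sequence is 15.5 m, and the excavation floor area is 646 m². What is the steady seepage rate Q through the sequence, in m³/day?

0.00732

Flow is perpendicular to layering, so the layers act in series and the equivalent K is the thickness-weighted harmonic mean.
Total thickness L = 4.24 + 12.8 + 7.88 + 3.05 = 27.97 m.
Σ(b_i/K_i) = 4.24/2100 + 12.8/577 + 7.88/18.7 + 3.05/2.23e-06 = 1.368e+06 d.
K_eq = L / Σ(b_i/K_i) = 27.97 / 1.368e+06 = 2.045e-05 m/day.
Q = K_eq · A · (Δh/L) = 2.045e-05 × 646 × (15.5/27.97) = 0.007321 m³/day.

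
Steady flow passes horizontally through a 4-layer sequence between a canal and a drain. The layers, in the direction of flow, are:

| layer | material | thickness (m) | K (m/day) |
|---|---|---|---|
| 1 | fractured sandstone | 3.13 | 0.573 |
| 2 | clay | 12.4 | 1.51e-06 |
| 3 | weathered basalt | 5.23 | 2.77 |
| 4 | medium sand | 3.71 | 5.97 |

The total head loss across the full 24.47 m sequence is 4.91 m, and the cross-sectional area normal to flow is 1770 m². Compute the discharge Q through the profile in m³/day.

Flow is perpendicular to layering, so the layers act in series and the equivalent K is the thickness-weighted harmonic mean.
Total thickness L = 3.13 + 12.4 + 5.23 + 3.71 = 24.47 m.
Σ(b_i/K_i) = 3.13/0.573 + 12.4/1.51e-06 + 5.23/2.77 + 3.71/5.97 = 8.212e+06 d.
K_eq = L / Σ(b_i/K_i) = 24.47 / 8.212e+06 = 2.980e-06 m/day.
Q = K_eq · A · (Δh/L) = 2.980e-06 × 1770 × (4.91/24.47) = 0.001058 m³/day.

0.00106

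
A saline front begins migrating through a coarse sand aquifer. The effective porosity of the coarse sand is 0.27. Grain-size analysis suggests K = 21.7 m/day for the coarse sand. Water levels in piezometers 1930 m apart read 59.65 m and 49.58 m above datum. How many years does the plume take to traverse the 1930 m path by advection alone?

Hydraulic gradient i = (59.65 − 49.58) / 1930 = 10.07 / 1930 = 0.005218.
Darcy flux q = K · i = 21.70 × 0.005218 = 0.1132 m/day.
Seepage velocity v = q / n_e = 0.1132 / 0.27 = 0.4193 m/day.
Travel time t = L / v = 1930 / 0.4193 = 4602 days = 12.60 years.

12.6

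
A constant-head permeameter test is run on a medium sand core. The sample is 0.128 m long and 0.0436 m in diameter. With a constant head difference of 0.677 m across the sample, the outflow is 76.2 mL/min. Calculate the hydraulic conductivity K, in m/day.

Cross-sectional area A = π·(d/2)² = π × (0.0436/2)² = 0.001493 m².
Convert discharge: 76.2 mL/min = 1.270e-06 m³/s.
Darcy's law rearranged: K = Q·L / (A·Δh) = 1.270e-06 × 0.128 / (0.001493 × 0.677) = 0.0001608 m/s = 13.90 m/day.

13.9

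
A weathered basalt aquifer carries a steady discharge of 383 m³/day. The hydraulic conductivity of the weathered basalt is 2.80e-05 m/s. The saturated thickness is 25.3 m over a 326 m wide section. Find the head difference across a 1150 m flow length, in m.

22.1

Convert K: 2.80e-05 m/s × 86400 = 2.419 m/day.
Cross-sectional area A = 326 × 25.3 = 8248 m².
From Q = K·A·i, i = Q / (K·A) = 383 / (2.419 × 8248) = 0.01920.
Head loss Δh = i · L = 0.01920 × 1150 = 22.07 m.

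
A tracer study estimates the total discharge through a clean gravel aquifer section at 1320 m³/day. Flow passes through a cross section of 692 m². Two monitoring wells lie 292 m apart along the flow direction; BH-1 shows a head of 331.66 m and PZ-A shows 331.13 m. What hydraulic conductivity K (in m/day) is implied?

1050

Hydraulic gradient i = (331.66 − 331.13) / 292 = 0.53 / 292 = 0.001815.
From Q = K·A·i, K = Q / (A·i) = 1320 / (692.0 × 0.001815) = 1051 m/day.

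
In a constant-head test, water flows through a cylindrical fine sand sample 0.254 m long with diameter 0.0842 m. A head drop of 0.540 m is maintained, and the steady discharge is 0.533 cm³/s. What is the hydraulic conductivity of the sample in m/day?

Cross-sectional area A = π·(d/2)² = π × (0.0842/2)² = 0.005568 m².
Convert discharge: 0.533 cm³/s = 5.330e-07 m³/s.
Darcy's law rearranged: K = Q·L / (A·Δh) = 5.330e-07 × 0.254 / (0.005568 × 0.540) = 4.502e-05 m/s = 3.890 m/day.

3.89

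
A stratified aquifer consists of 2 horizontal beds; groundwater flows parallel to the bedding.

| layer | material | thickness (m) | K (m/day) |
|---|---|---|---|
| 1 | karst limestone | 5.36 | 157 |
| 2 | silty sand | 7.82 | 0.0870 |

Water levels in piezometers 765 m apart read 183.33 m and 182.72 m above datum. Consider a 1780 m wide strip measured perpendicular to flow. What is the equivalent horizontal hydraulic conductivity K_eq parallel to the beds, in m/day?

Flow is parallel to layering, so each bed carries its own Darcy discharge and the transmissivities add.
Σ(K_i·b_i) = 157×5.36 + 0.0870×7.82 = 842.2 m²/day.
Total thickness b = 13.18 m, so K_eq = Σ(K_i·b_i)/b = 63.90 m/day.

63.9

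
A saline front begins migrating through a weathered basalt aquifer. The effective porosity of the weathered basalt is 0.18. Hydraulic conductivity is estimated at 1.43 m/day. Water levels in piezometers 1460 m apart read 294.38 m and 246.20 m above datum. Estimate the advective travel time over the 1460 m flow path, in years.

15.2

Hydraulic gradient i = (294.38 − 246.20) / 1460 = 48.18 / 1460 = 0.03300.
Darcy flux q = K · i = 1.430 × 0.03300 = 0.04719 m/day.
Seepage velocity v = q / n_e = 0.04719 / 0.18 = 0.2622 m/day.
Travel time t = L / v = 1460 / 0.2622 = 5569 days = 15.25 years.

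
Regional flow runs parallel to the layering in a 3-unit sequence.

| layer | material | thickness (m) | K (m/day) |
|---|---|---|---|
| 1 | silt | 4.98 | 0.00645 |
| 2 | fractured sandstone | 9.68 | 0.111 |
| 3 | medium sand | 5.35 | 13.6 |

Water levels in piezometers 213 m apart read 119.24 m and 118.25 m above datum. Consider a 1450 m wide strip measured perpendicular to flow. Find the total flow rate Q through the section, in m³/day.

Flow is parallel to layering, so each bed carries its own Darcy discharge and the transmissivities add.
Σ(K_i·b_i) = 0.00645×4.98 + 0.111×9.68 + 13.6×5.35 = 73.87 m²/day.
Hydraulic gradient i = (119.24 − 118.25) / 213 = 0.99 / 213 = 0.004648.
Q = Σ(K_i·b_i) · W · i = 73.87 × 1450 × 0.004648 = 497.8 m³/day.

498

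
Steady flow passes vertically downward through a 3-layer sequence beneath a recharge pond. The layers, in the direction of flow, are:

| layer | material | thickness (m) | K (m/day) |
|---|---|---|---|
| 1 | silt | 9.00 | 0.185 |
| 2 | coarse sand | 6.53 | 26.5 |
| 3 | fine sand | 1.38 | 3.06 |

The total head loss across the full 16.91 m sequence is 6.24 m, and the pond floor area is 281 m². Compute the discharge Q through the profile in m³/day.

Flow is perpendicular to layering, so the layers act in series and the equivalent K is the thickness-weighted harmonic mean.
Total thickness L = 9.00 + 6.53 + 1.38 = 16.91 m.
Σ(b_i/K_i) = 9.00/0.185 + 6.53/26.5 + 1.38/3.06 = 49.35 d.
K_eq = L / Σ(b_i/K_i) = 16.91 / 49.35 = 0.3427 m/day.
Q = K_eq · A · (Δh/L) = 0.3427 × 281 × (6.24/16.91) = 35.53 m³/day.

35.5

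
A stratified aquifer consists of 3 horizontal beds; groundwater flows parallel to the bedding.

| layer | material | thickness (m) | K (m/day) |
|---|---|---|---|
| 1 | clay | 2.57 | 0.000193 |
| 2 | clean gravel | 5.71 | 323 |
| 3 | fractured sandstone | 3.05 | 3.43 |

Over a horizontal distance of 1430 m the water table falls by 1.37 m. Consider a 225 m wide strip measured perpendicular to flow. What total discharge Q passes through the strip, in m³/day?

Flow is parallel to layering, so each bed carries its own Darcy discharge and the transmissivities add.
Σ(K_i·b_i) = 0.000193×2.57 + 323×5.71 + 3.43×3.05 = 1855 m²/day.
Hydraulic gradient i = Δh / L = 1.37 / 1430 = 0.0009580.
Q = Σ(K_i·b_i) · W · i = 1855 × 225 × 0.0009580 = 399.8 m³/day.

400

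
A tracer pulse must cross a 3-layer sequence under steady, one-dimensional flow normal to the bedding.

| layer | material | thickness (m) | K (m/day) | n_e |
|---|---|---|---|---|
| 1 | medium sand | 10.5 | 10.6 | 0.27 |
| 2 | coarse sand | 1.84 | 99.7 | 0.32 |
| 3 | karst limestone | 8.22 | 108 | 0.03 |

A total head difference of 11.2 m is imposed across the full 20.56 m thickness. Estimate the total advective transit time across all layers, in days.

0.356

With flow normal to the layers, continuity requires the same specific discharge q through every layer.
Σ(b_i/K_i) = 10.5/10.6 + 1.84/99.7 + 8.22/108 = 1.085 d.
q = Δh / Σ(b_i/K_i) = 11.2 / 1.085 = 10.32 m/day.
In each layer the seepage velocity is v_i = q/n_i, so the layer transit time is t_i = b_i·n_i / q:
  layer 1 (medium sand): t_1 = 10.5 × 0.27 / 10.32 = 0.2747 d
  layer 2 (coarse sand): t_2 = 1.84 × 0.32 / 10.32 = 0.05705 d
  layer 3 (karst limestone): t_3 = 8.22 × 0.03 / 10.32 = 0.02389 d
Total t = Σ t_i = 0.3556 days.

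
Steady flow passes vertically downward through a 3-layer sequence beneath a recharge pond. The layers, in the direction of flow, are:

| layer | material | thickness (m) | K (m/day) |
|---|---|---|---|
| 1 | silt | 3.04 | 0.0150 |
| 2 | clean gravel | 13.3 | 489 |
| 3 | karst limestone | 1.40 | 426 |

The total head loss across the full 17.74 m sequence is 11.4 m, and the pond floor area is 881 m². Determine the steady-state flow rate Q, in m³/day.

49.5

Flow is perpendicular to layering, so the layers act in series and the equivalent K is the thickness-weighted harmonic mean.
Total thickness L = 3.04 + 13.3 + 1.40 = 17.74 m.
Σ(b_i/K_i) = 3.04/0.0150 + 13.3/489 + 1.40/426 = 202.7 d.
K_eq = L / Σ(b_i/K_i) = 17.74 / 202.7 = 0.08752 m/day.
Q = K_eq · A · (Δh/L) = 0.08752 × 881 × (11.4/17.74) = 49.55 m³/day.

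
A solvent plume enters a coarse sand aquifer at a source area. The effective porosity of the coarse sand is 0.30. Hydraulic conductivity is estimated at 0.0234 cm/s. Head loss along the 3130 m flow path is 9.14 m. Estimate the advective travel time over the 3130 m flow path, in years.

43.5

Convert K: 0.0234 cm/s × 864 = 20.22 m/day.
Hydraulic gradient i = Δh / L = 9.14 / 3130 = 0.002920.
Darcy flux q = K · i = 20.22 × 0.002920 = 0.05904 m/day.
Seepage velocity v = q / n_e = 0.05904 / 0.30 = 0.1968 m/day.
Travel time t = L / v = 3130 / 0.1968 = 15905 days = 43.55 years.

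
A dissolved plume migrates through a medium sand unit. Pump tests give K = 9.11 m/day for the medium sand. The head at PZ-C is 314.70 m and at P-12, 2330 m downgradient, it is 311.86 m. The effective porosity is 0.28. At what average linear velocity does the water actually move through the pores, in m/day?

Hydraulic gradient i = (314.70 − 311.86) / 2330 = 2.84 / 2330 = 0.001219.
Darcy flux q = K · i = 9.110 × 0.001219 = 0.01110 m/day.
Seepage velocity v = q / n_e = 0.01110 / 0.28 = 0.03966 m/day.

0.0397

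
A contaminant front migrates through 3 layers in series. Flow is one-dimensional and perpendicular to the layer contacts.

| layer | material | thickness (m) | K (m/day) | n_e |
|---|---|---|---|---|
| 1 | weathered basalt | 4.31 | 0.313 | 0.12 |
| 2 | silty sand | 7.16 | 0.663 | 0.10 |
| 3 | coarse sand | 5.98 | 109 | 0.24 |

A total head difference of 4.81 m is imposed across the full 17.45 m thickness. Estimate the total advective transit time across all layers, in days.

With flow normal to the layers, continuity requires the same specific discharge q through every layer.
Σ(b_i/K_i) = 4.31/0.313 + 7.16/0.663 + 5.98/109 = 24.62 d.
q = Δh / Σ(b_i/K_i) = 4.81 / 24.62 = 0.1953 m/day.
In each layer the seepage velocity is v_i = q/n_i, so the layer transit time is t_i = b_i·n_i / q:
  layer 1 (weathered basalt): t_1 = 4.31 × 0.12 / 0.1953 = 2.648 d
  layer 2 (silty sand): t_2 = 7.16 × 0.10 / 0.1953 = 3.665 d
  layer 3 (coarse sand): t_3 = 5.98 × 0.24 / 0.1953 = 7.347 d
Total t = Σ t_i = 13.66 days.

13.7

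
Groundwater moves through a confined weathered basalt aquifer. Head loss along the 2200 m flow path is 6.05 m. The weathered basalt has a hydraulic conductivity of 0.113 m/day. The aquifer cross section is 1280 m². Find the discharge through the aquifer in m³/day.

0.398

Hydraulic gradient i = Δh / L = 6.05 / 2200 = 0.002750.
Darcy's law: Q = K · A · i = 0.1130 × 1280 × 0.002750 = 0.3978 m³/day.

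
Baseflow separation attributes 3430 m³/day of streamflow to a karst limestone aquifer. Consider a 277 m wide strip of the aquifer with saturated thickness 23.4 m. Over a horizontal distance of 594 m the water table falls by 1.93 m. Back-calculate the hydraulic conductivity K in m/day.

Cross-sectional area A = 277 × 23.4 = 6482 m².
Hydraulic gradient i = Δh / L = 1.93 / 594 = 0.003249.
From Q = K·A·i, K = Q / (A·i) = 3430 / (6482 × 0.003249) = 162.9 m/day.

163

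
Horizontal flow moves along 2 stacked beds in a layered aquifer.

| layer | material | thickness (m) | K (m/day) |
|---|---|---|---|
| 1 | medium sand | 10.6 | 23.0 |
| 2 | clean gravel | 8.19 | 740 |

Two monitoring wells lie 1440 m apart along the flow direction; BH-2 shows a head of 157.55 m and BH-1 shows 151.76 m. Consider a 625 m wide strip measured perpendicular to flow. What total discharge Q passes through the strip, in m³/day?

Flow is parallel to layering, so each bed carries its own Darcy discharge and the transmissivities add.
Σ(K_i·b_i) = 23.0×10.6 + 740×8.19 = 6304 m²/day.
Hydraulic gradient i = (157.55 − 151.76) / 1440 = 5.79 / 1440 = 0.004021.
Q = Σ(K_i·b_i) · W · i = 6304 × 625 × 0.004021 = 15843 m³/day.

15800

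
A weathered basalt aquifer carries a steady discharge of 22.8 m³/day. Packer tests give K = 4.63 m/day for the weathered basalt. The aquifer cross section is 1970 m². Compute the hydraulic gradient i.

0.00250

From Q = K·A·i, i = Q / (K·A) = 22.8 / (4.630 × 1970) = 0.002500.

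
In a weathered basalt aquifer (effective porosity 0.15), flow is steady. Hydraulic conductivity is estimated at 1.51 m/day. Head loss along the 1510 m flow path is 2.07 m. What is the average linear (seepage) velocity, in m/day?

0.0138

Hydraulic gradient i = Δh / L = 2.07 / 1510 = 0.001371.
Darcy flux q = K · i = 1.510 × 0.001371 = 0.002070 m/day.
Seepage velocity v = q / n_e = 0.002070 / 0.15 = 0.01380 m/day.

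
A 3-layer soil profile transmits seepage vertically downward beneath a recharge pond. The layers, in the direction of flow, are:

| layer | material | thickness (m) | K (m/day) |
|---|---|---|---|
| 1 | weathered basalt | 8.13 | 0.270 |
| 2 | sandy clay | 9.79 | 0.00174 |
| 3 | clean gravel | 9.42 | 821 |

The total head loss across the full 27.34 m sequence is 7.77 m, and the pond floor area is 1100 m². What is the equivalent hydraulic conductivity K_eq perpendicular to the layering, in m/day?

0.00483

Flow is perpendicular to layering, so the layers act in series and the equivalent K is the thickness-weighted harmonic mean.
Total thickness L = 8.13 + 9.79 + 9.42 = 27.34 m.
Σ(b_i/K_i) = 8.13/0.270 + 9.79/0.00174 + 9.42/821 = 5657 d.
K_eq = L / Σ(b_i/K_i) = 27.34 / 5657 = 0.004833 m/day.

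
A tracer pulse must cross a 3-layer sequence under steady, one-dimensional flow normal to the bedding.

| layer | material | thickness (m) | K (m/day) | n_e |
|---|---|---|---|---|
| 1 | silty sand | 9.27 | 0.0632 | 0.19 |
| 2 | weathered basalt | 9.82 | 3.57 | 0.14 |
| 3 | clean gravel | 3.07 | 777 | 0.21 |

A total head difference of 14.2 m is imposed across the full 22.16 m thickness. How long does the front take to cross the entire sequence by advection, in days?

With flow normal to the layers, continuity requires the same specific discharge q through every layer.
Σ(b_i/K_i) = 9.27/0.0632 + 9.82/3.57 + 3.07/777 = 149.4 d.
q = Δh / Σ(b_i/K_i) = 14.2 / 149.4 = 0.09503 m/day.
In each layer the seepage velocity is v_i = q/n_i, so the layer transit time is t_i = b_i·n_i / q:
  layer 1 (silty sand): t_1 = 9.27 × 0.19 / 0.09503 = 18.53 d
  layer 2 (weathered basalt): t_2 = 9.82 × 0.14 / 0.09503 = 14.47 d
  layer 3 (clean gravel): t_3 = 3.07 × 0.21 / 0.09503 = 6.784 d
Total t = Σ t_i = 39.79 days.

39.8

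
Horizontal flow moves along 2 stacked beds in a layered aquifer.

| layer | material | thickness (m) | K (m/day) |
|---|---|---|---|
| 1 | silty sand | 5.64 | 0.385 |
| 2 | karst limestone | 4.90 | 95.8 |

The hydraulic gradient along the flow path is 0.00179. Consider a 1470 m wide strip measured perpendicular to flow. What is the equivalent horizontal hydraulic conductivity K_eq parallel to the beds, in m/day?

44.7

Flow is parallel to layering, so each bed carries its own Darcy discharge and the transmissivities add.
Σ(K_i·b_i) = 0.385×5.64 + 95.8×4.90 = 471.6 m²/day.
Total thickness b = 10.54 m, so K_eq = Σ(K_i·b_i)/b = 44.74 m/day.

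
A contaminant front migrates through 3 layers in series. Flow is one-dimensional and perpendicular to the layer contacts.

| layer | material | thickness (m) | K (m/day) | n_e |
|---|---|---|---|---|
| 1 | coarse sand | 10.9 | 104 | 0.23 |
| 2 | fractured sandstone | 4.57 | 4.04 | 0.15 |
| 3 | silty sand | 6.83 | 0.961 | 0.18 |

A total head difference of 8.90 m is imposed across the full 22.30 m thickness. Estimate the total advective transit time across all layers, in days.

With flow normal to the layers, continuity requires the same specific discharge q through every layer.
Σ(b_i/K_i) = 10.9/104 + 4.57/4.04 + 6.83/0.961 = 8.343 d.
q = Δh / Σ(b_i/K_i) = 8.90 / 8.343 = 1.067 m/day.
In each layer the seepage velocity is v_i = q/n_i, so the layer transit time is t_i = b_i·n_i / q:
  layer 1 (coarse sand): t_1 = 10.9 × 0.23 / 1.067 = 2.350 d
  layer 2 (fractured sandstone): t_2 = 4.57 × 0.15 / 1.067 = 0.6426 d
  layer 3 (silty sand): t_3 = 6.83 × 0.18 / 1.067 = 1.152 d
Total t = Σ t_i = 4.145 days.

4.15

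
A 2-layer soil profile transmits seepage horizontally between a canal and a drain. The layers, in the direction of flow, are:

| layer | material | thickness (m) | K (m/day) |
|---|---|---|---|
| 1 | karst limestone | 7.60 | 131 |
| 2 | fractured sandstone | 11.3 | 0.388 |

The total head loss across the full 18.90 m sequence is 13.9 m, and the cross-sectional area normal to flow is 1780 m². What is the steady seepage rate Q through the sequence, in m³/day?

848

Flow is perpendicular to layering, so the layers act in series and the equivalent K is the thickness-weighted harmonic mean.
Total thickness L = 7.60 + 11.3 = 18.90 m.
Σ(b_i/K_i) = 7.60/131 + 11.3/0.388 = 29.18 d.
K_eq = L / Σ(b_i/K_i) = 18.90 / 29.18 = 0.6477 m/day.
Q = K_eq · A · (Δh/L) = 0.6477 × 1780 × (13.9/18.90) = 847.9 m³/day.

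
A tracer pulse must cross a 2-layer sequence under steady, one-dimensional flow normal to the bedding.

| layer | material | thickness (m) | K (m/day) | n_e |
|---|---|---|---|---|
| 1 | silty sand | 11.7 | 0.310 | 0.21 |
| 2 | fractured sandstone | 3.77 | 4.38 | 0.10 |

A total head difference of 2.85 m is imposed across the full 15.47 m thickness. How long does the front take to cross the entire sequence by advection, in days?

38.4

With flow normal to the layers, continuity requires the same specific discharge q through every layer.
Σ(b_i/K_i) = 11.7/0.310 + 3.77/4.38 = 38.60 d.
q = Δh / Σ(b_i/K_i) = 2.85 / 38.60 = 0.07383 m/day.
In each layer the seepage velocity is v_i = q/n_i, so the layer transit time is t_i = b_i·n_i / q:
  layer 1 (silty sand): t_1 = 11.7 × 0.21 / 0.07383 = 33.28 d
  layer 2 (fractured sandstone): t_2 = 3.77 × 0.10 / 0.07383 = 5.106 d
Total t = Σ t_i = 38.39 days.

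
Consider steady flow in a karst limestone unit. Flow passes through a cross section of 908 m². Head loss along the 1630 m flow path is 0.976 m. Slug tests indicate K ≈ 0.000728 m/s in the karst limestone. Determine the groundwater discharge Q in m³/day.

Convert K: 0.000728 m/s × 86400 = 62.90 m/day.
Hydraulic gradient i = Δh / L = 0.976 / 1630 = 0.0005988.
Darcy's law: Q = K · A · i = 62.90 × 908.0 × 0.0005988 = 34.20 m³/day.

34.2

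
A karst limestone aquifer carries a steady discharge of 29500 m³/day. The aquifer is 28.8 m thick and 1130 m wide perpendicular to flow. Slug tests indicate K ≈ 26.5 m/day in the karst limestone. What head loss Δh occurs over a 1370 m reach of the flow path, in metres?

Cross-sectional area A = 1130 × 28.8 = 32544 m².
From Q = K·A·i, i = Q / (K·A) = 29500 / (26.50 × 32544) = 0.03421.
Head loss Δh = i · L = 0.03421 × 1370 = 46.86 m.

46.9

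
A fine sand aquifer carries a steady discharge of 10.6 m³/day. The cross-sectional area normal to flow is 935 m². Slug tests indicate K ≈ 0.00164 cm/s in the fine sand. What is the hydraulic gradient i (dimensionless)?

0.00800

Convert K: 0.00164 cm/s × 864 = 1.417 m/day.
From Q = K·A·i, i = Q / (K·A) = 10.6 / (1.417 × 935.0) = 0.008001.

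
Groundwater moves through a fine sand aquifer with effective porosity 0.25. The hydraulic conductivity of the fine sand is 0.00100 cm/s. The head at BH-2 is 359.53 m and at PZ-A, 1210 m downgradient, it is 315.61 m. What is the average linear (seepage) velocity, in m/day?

0.125

Convert K: 0.00100 cm/s × 864 = 0.8640 m/day.
Hydraulic gradient i = (359.53 − 315.61) / 1210 = 43.92 / 1210 = 0.03630.
Darcy flux q = K · i = 0.8640 × 0.03630 = 0.03136 m/day.
Seepage velocity v = q / n_e = 0.03136 / 0.25 = 0.1254 m/day.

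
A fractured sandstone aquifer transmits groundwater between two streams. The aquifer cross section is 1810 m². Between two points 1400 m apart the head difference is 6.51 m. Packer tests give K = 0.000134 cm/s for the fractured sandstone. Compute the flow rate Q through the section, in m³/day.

Convert K: 0.000134 cm/s × 864 = 0.1158 m/day.
Hydraulic gradient i = Δh / L = 6.51 / 1400 = 0.004650.
Darcy's law: Q = K · A · i = 0.1158 × 1810 × 0.004650 = 0.9744 m³/day.

0.974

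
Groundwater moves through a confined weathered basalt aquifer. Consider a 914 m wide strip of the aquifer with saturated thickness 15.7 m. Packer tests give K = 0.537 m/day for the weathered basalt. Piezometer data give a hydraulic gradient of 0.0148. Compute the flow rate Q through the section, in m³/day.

Cross-sectional area A = 914 × 15.7 = 14350 m².
Hydraulic gradient i = 0.0148.
Darcy's law: Q = K · A · i = 0.5370 × 14350 × 0.01480 = 114.0 m³/day.

114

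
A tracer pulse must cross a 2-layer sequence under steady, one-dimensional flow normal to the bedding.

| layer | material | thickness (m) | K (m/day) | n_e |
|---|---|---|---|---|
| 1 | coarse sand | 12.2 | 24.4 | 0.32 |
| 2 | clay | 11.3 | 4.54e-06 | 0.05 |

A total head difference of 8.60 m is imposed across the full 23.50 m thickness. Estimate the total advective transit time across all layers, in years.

3540

With flow normal to the layers, continuity requires the same specific discharge q through every layer.
Σ(b_i/K_i) = 12.2/24.4 + 11.3/4.54e-06 = 2.489e+06 d.
q = Δh / Σ(b_i/K_i) = 8.60 / 2.489e+06 = 3.455e-06 m/day.
In each layer the seepage velocity is v_i = q/n_i, so the layer transit time is t_i = b_i·n_i / q:
  layer 1 (coarse sand): t_1 = 12.2 × 0.32 / 3.455e-06 = 1.130e+06 d
  layer 2 (clay): t_2 = 11.3 × 0.05 / 3.455e-06 = 1.635e+05 d
Total t = Σ t_i = 1.293e+06 days = 3541 years.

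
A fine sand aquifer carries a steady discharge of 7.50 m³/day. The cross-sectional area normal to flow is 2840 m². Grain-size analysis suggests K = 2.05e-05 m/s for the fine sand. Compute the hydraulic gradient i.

Convert K: 2.05e-05 m/s × 86400 = 1.771 m/day.
From Q = K·A·i, i = Q / (K·A) = 7.50 / (1.771 × 2840) = 0.001491.

0.00149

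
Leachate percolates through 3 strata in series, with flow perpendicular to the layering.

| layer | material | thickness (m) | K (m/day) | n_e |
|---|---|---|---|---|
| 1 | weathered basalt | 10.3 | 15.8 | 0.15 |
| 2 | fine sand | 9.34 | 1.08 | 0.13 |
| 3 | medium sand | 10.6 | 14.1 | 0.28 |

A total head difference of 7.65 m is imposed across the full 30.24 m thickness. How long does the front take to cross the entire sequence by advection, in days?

With flow normal to the layers, continuity requires the same specific discharge q through every layer.
Σ(b_i/K_i) = 10.3/15.8 + 9.34/1.08 + 10.6/14.1 = 10.05 d.
q = Δh / Σ(b_i/K_i) = 7.65 / 10.05 = 0.7611 m/day.
In each layer the seepage velocity is v_i = q/n_i, so the layer transit time is t_i = b_i·n_i / q:
  layer 1 (weathered basalt): t_1 = 10.3 × 0.15 / 0.7611 = 2.030 d
  layer 2 (fine sand): t_2 = 9.34 × 0.13 / 0.7611 = 1.595 d
  layer 3 (medium sand): t_3 = 10.6 × 0.28 / 0.7611 = 3.900 d
Total t = Σ t_i = 7.525 days.

7.53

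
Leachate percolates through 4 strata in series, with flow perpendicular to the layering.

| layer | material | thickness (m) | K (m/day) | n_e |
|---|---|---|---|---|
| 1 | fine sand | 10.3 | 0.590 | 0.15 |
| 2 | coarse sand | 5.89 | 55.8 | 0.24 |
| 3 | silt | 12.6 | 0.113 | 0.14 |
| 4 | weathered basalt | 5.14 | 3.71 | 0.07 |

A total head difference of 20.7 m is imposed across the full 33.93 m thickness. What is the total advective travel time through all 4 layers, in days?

With flow normal to the layers, continuity requires the same specific discharge q through every layer.
Σ(b_i/K_i) = 10.3/0.590 + 5.89/55.8 + 12.6/0.113 + 5.14/3.71 = 130.5 d.
q = Δh / Σ(b_i/K_i) = 20.7 / 130.5 = 0.1587 m/day.
In each layer the seepage velocity is v_i = q/n_i, so the layer transit time is t_i = b_i·n_i / q:
  layer 1 (fine sand): t_1 = 10.3 × 0.15 / 0.1587 = 9.737 d
  layer 2 (coarse sand): t_2 = 5.89 × 0.24 / 0.1587 = 8.909 d
  layer 3 (silt): t_3 = 12.6 × 0.14 / 0.1587 = 11.12 d
  layer 4 (weathered basalt): t_4 = 5.14 × 0.07 / 0.1587 = 2.267 d
Total t = Σ t_i = 32.03 days.

32.0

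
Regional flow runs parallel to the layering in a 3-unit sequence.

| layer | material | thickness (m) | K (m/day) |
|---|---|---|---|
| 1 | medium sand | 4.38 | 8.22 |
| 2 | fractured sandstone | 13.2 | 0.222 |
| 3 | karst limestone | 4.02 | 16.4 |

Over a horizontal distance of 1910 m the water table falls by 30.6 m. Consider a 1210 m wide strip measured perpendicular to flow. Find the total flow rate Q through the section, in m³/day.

2030

Flow is parallel to layering, so each bed carries its own Darcy discharge and the transmissivities add.
Σ(K_i·b_i) = 8.22×4.38 + 0.222×13.2 + 16.4×4.02 = 104.9 m²/day.
Hydraulic gradient i = Δh / L = 30.6 / 1910 = 0.01602.
Q = Σ(K_i·b_i) · W · i = 104.9 × 1210 × 0.01602 = 2033 m³/day.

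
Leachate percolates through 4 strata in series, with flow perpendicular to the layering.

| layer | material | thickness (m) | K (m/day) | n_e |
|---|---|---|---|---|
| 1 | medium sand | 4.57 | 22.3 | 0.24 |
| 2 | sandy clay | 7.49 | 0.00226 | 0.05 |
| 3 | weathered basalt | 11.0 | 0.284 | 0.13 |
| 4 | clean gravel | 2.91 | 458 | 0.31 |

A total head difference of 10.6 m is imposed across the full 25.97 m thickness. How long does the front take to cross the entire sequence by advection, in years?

With flow normal to the layers, continuity requires the same specific discharge q through every layer.
Σ(b_i/K_i) = 4.57/22.3 + 7.49/0.00226 + 11.0/0.284 + 2.91/458 = 3353 d.
q = Δh / Σ(b_i/K_i) = 10.6 / 3353 = 0.003161 m/day.
In each layer the seepage velocity is v_i = q/n_i, so the layer transit time is t_i = b_i·n_i / q:
  layer 1 (medium sand): t_1 = 4.57 × 0.24 / 0.003161 = 347.0 d
  layer 2 (sandy clay): t_2 = 7.49 × 0.05 / 0.003161 = 118.5 d
  layer 3 (weathered basalt): t_3 = 11.0 × 0.13 / 0.003161 = 452.4 d
  layer 4 (clean gravel): t_4 = 2.91 × 0.31 / 0.003161 = 285.4 d
Total t = Σ t_i = 1203 days = 3.294 years.

3.29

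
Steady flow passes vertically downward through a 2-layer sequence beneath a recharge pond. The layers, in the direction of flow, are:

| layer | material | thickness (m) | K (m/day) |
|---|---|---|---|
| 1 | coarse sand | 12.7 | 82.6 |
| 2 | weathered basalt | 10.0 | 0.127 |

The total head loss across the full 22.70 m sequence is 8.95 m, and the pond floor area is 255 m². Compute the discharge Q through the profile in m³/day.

Flow is perpendicular to layering, so the layers act in series and the equivalent K is the thickness-weighted harmonic mean.
Total thickness L = 12.7 + 10.0 = 22.70 m.
Σ(b_i/K_i) = 12.7/82.6 + 10.0/0.127 = 78.89 d.
K_eq = L / Σ(b_i/K_i) = 22.70 / 78.89 = 0.2877 m/day.
Q = K_eq · A · (Δh/L) = 0.2877 × 255 × (8.95/22.70) = 28.93 m³/day.

28.9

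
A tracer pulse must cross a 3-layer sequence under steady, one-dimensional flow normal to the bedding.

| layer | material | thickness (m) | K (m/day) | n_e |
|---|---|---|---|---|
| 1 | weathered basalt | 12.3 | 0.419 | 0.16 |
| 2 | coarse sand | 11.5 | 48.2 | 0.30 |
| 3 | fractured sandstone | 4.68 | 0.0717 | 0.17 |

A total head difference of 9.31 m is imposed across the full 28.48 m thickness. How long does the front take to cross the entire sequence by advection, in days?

With flow normal to the layers, continuity requires the same specific discharge q through every layer.
Σ(b_i/K_i) = 12.3/0.419 + 11.5/48.2 + 4.68/0.0717 = 94.87 d.
q = Δh / Σ(b_i/K_i) = 9.31 / 94.87 = 0.09814 m/day.
In each layer the seepage velocity is v_i = q/n_i, so the layer transit time is t_i = b_i·n_i / q:
  layer 1 (weathered basalt): t_1 = 12.3 × 0.16 / 0.09814 = 20.05 d
  layer 2 (coarse sand): t_2 = 11.5 × 0.30 / 0.09814 = 35.15 d
  layer 3 (fractured sandstone): t_3 = 4.68 × 0.17 / 0.09814 = 8.107 d
Total t = Σ t_i = 63.31 days.

63.3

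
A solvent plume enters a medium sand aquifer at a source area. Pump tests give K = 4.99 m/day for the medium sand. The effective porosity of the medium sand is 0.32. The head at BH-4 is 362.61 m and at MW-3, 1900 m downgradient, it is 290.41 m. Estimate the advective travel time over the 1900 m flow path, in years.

Hydraulic gradient i = (362.61 − 290.41) / 1900 = 72.2 / 1900 = 0.03800.
Darcy flux q = K · i = 4.990 × 0.03800 = 0.1896 m/day.
Seepage velocity v = q / n_e = 0.1896 / 0.32 = 0.5926 m/day.
Travel time t = L / v = 1900 / 0.5926 = 3206 days = 8.779 years.

8.78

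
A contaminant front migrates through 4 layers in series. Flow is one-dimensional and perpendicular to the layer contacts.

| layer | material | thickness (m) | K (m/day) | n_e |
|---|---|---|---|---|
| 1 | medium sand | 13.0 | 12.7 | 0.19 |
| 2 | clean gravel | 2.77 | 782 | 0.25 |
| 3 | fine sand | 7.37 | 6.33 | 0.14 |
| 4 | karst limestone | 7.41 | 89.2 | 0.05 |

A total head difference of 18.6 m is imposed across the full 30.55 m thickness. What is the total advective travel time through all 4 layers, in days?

0.558

With flow normal to the layers, continuity requires the same specific discharge q through every layer.
Σ(b_i/K_i) = 13.0/12.7 + 2.77/782 + 7.37/6.33 + 7.41/89.2 = 2.275 d.
q = Δh / Σ(b_i/K_i) = 18.6 / 2.275 = 8.178 m/day.
In each layer the seepage velocity is v_i = q/n_i, so the layer transit time is t_i = b_i·n_i / q:
  layer 1 (medium sand): t_1 = 13.0 × 0.19 / 8.178 = 0.3020 d
  layer 2 (clean gravel): t_2 = 2.77 × 0.25 / 8.178 = 0.08468 d
  layer 3 (fine sand): t_3 = 7.37 × 0.14 / 8.178 = 0.1262 d
  layer 4 (karst limestone): t_4 = 7.41 × 0.05 / 8.178 = 0.04531 d
Total t = Σ t_i = 0.5582 days.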